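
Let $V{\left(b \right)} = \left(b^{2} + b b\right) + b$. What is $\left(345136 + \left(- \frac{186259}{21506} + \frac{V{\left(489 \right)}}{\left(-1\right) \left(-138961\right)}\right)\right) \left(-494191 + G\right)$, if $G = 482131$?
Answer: $- \frac{6219472941318322890}{1494247633} \approx -4.1623 \cdot 10^{9}$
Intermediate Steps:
$V{\left(b \right)} = b + 2 b^{2}$ ($V{\left(b \right)} = \left(b^{2} + b^{2}\right) + b = 2 b^{2} + b = b + 2 b^{2}$)
$\left(345136 + \left(- \frac{186259}{21506} + \frac{V{\left(489 \right)}}{\left(-1\right) \left(-138961\right)}\right)\right) \left(-494191 + G\right) = \left(345136 - \left(\frac{186259}{21506} - \frac{489 \left(1 + 2 \cdot 489\right)}{\left(-1\right) \left(-138961\right)}\right)\right) \left(-494191 + 482131\right) = \left(345136 - \left(\frac{186259}{21506} - \frac{489 \left(1 + 978\right)}{138961}\right)\right) \left(-12060\right) = \left(345136 - \left(\frac{186259}{21506} - 489 \cdot 979 \cdot \frac{1}{138961}\right)\right) \left(-12060\right) = \left(345136 + \left(- \frac{186259}{21506} + 478731 \cdot \frac{1}{138961}\right)\right) \left(-12060\right) = \left(345136 + \left(- \frac{186259}{21506} + \frac{478731}{138961}\right)\right) \left(-12060\right) = \left(345136 - \frac{15587148013}{2988495266}\right) \left(-12060\right) = \frac{1031421714978163}{2988495266} \left(-12060\right) = - \frac{6219472941318322890}{1494247633}$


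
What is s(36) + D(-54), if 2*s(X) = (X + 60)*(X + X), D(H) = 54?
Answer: 3510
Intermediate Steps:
s(X) = X*(60 + X) (s(X) = ((X + 60)*(X + X))/2 = ((60 + X)*(2*X))/2 = (2*X*(60 + X))/2 = X*(60 + X))
s(36) + D(-54) = 36*(60 + 36) + 54 = 36*96 + 54 = 3456 + 54 = 3510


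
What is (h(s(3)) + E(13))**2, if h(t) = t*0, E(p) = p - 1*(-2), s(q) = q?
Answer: 225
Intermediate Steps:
E(p) = 2 + p (E(p) = p + 2 = 2 + p)
h(t) = 0
(h(s(3)) + E(13))**2 = (0 + (2 + 13))**2 = (0 + 15)**2 = 15**2 = 225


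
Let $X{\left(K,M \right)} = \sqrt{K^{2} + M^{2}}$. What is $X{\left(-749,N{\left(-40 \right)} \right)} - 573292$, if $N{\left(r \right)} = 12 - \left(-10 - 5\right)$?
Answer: $-573292 + \sqrt{561730} \approx -5.7254 \cdot 10^{5}$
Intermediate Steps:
$N{\left(r \right)} = 27$ ($N{\left(r \right)} = 12 - \left(-10 - 5\right) = 12 - -15 = 12 + 15 = 27$)
$X{\left(-749,N{\left(-40 \right)} \right)} - 573292 = \sqrt{\left(-749\right)^{2} + 27^{2}} - 573292 = \sqrt{561001 + 729} - 573292 = \sqrt{561730} - 573292 = -573292 + \sqrt{561730}$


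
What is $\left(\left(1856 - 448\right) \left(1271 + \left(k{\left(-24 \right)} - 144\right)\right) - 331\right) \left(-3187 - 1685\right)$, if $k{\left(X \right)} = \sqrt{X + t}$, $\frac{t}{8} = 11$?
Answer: $-7784233128$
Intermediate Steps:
$t = 88$ ($t = 8 \cdot 11 = 88$)
$k{\left(X \right)} = \sqrt{88 + X}$ ($k{\left(X \right)} = \sqrt{X + 88} = \sqrt{88 + X}$)
$\left(\left(1856 - 448\right) \left(1271 + \left(k{\left(-24 \right)} - 144\right)\right) - 331\right) \left(-3187 - 1685\right) = \left(\left(1856 - 448\right) \left(1271 - \left(144 - \sqrt{88 - 24}\right)\right) - 331\right) \left(-3187 - 1685\right) = \left(1408 \left(1271 - \left(144 - \sqrt{64}\right)\right) - 331\right) \left(-4872\right) = \left(1408 \left(1271 + \left(8 - 144\right)\right) - 331\right) \left(-4872\right) = \left(1408 \left(1271 - 136\right) - 331\right) \left(-4872\right) = \left(1408 \cdot 1135 - 331\right) \left(-4872\right) = \left(1598080 - 331\right) \left(-4872\right) = 1597749 \left(-4872\right) = -7784233128$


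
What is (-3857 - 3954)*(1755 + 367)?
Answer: -16574942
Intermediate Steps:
(-3857 - 3954)*(1755 + 367) = -7811*2122 = -16574942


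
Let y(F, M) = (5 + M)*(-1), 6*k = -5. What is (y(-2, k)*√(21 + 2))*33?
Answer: -275*√23/2 ≈ -659.43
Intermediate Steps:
k = -⅚ (k = (⅙)*(-5) = -⅚ ≈ -0.83333)
y(F, M) = -5 - M
(y(-2, k)*√(21 + 2))*33 = ((-5 - 1*(-⅚))*√(21 + 2))*33 = ((-5 + ⅚)*√23)*33 = -25*√23/6*33 = -275*√23/2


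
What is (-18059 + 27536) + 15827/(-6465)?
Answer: 61252978/6465 ≈ 9474.5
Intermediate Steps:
(-18059 + 27536) + 15827/(-6465) = 9477 + 15827*(-1/6465) = 9477 - 15827/6465 = 61252978/6465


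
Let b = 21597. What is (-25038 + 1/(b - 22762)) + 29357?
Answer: 5031634/1165 ≈ 4319.0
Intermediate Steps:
(-25038 + 1/(b - 22762)) + 29357 = (-25038 + 1/(21597 - 22762)) + 29357 = (-25038 + 1/(-1165)) + 29357 = (-25038 - 1/1165) + 29357 = -29169271/1165 + 29357 = 5031634/1165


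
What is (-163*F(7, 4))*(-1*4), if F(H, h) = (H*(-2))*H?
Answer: -63896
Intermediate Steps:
F(H, h) = -2*H**2 (F(H, h) = (-2*H)*H = -2*H**2)
(-163*F(7, 4))*(-1*4) = (-(-326)*7**2)*(-1*4) = -(-326)*49*(-4) = -163*(-98)*(-4) = 15974*(-4) = -63896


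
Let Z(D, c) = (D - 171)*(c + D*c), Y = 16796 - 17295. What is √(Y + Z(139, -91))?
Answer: √407181 ≈ 638.11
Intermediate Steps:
Y = -499
Z(D, c) = (-171 + D)*(c + D*c)
√(Y + Z(139, -91)) = √(-499 - 91*(-171 + 139² - 170*139)) = √(-499 - 91*(-171 + 19321 - 23630)) = √(-499 - 91*(-4480)) = √(-499 + 407680) = √407181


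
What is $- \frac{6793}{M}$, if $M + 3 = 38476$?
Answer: $- \frac{6793}{38473} \approx -0.17657$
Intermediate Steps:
$M = 38473$ ($M = -3 + 38476 = 38473$)
$- \frac{6793}{M} = - \frac{6793}{38473}$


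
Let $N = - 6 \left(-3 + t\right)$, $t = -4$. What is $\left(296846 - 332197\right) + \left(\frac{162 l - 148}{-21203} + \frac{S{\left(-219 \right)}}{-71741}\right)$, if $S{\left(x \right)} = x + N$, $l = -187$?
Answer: $- \frac{53771081785020}{1521124423} \approx -35350.0$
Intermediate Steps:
$N = 42$ ($N = - 6 \left(-3 - 4\right) = \left(-6\right) \left(-7\right) = 42$)
$S{\left(x \right)} = 42 + x$ ($S{\left(x \right)} = x + 42 = 42 + x$)
$\left(296846 - 332197\right) + \left(\frac{162 l - 148}{-21203} + \frac{S{\left(-219 \right)}}{-71741}\right) = \left(296846 - 332197\right) + \left(\frac{162 \left(-187\right) - 148}{-21203} + \frac{42 - 219}{-71741}\right) = -35351 - \left(- \frac{177}{71741} - \left(-30294 - 148\right) \left(- \frac{1}{21203}\right)\right) = -35351 + \left(\left(-30442\right) \left(- \frac{1}{21203}\right) + \frac{177}{71741}\right) = -35351 + \left(\frac{30442}{21203} + \frac{177}{71741}\right) = -35351 + \frac{2187692453}{1521124423} = - \frac{53771081785020}{1521124423}$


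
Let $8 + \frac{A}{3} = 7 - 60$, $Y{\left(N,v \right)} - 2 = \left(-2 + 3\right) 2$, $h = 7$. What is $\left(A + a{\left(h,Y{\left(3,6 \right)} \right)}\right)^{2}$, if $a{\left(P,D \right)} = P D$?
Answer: $24025$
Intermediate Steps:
$Y{\left(N,v \right)} = 4$ ($Y{\left(N,v \right)} = 2 + \left(-2 + 3\right) 2 = 2 + 1 \cdot 2 = 2 + 2 = 4$)
$a{\left(P,D \right)} = D P$
$A = -183$ ($A = -24 + 3 \left(7 - 60\right) = -24 + 3 \left(-53\right) = -24 - 159 = -183$)
$\left(A + a{\left(h,Y{\left(3,6 \right)} \right)}\right)^{2} = \left(-183 + 4 \cdot 7\right)^{2} = \left(-183 + 28\right)^{2} = \left(-155\right)^{2} = 24025$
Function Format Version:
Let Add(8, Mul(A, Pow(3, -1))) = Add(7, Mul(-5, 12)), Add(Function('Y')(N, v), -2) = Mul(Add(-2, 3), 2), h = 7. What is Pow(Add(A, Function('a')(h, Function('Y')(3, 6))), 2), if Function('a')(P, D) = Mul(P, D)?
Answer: 24025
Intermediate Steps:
Function('Y')(N, v) = 4 (Function('Y')(N, v) = Add(2, Mul(Add(-2, 3), 2)) = Add(2, Mul(1, 2)) = Add(2, 2) = 4)
Function('a')(P, D) = Mul(D, P)
A = -183 (A = Add(-24, Mul(3, Add(7, Mul(-5, 12)))) = Add(-24, Mul(3, Add(7, -60))) = Add(-24, Mul(3, -53)) = Add(-24, -159) = -183)
Pow(Add(A, Function('a')(h, Function('Y')(3, 6))), 2) = Pow(Add(-183, Mul(4, 7)), 2) = Pow(Add(-183, 28), 2) = Pow(-155, 2) = 24025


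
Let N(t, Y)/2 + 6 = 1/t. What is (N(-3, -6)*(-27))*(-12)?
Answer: -4104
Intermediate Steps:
N(t, Y) = -12 + 2/t
(N(-3, -6)*(-27))*(-12) = ((-12 + 2/(-3))*(-27))*(-12) = ((-12 + 2*(-⅓))*(-27))*(-12) = ((-12 - ⅔)*(-27))*(-12) = -38/3*(-27)*(-12) = 342*(-12) = -4104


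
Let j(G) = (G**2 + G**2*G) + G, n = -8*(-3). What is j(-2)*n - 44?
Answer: -188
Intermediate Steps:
n = 24
j(G) = G + G**2 + G**3 (j(G) = (G**2 + G**3) + G = G + G**2 + G**3)
j(-2)*n - 44 = -2*(1 - 2 + (-2)**2)*24 - 44 = -2*(1 - 2 + 4)*24 - 44 = -2*3*24 - 44 = -6*24 - 44 = -144 - 44 = -188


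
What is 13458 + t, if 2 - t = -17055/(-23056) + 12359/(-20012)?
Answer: 1552585712391/115349168 ≈ 13460.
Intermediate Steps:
t = 216609447/115349168 (t = 2 - (-17055/(-23056) + 12359/(-20012)) = 2 - (-17055*(-1/23056) + 12359*(-1/20012)) = 2 - (17055/23056 - 12359/20012) = 2 - 1*14088889/115349168 = 2 - 14088889/115349168 = 216609447/115349168 ≈ 1.8779)
13458 + t = 13458 + 216609447/115349168 = 1552585712391/115349168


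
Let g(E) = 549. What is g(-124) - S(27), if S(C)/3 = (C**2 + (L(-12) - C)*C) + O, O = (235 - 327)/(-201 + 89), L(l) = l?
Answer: 42519/28 ≈ 1518.5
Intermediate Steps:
O = 23/28 (O = -92/(-112) = -92*(-1/112) = 23/28 ≈ 0.82143)
S(C) = 69/28 + 3*C**2 + 3*C*(-12 - C) (S(C) = 3*((C**2 + (-12 - C)*C) + 23/28) = 3*((C**2 + C*(-12 - C)) + 23/28) = 3*(23/28 + C**2 + C*(-12 - C)) = 69/28 + 3*C**2 + 3*C*(-12 - C))
g(-124) - S(27) = 549 - (69/28 - 36*27) = 549 - (69/28 - 972) = 549 - 1*(-27147/28) = 549 + 27147/28 = 42519/28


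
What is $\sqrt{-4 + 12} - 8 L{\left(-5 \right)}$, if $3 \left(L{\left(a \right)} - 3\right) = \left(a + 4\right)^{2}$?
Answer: $- \frac{80}{3} + 2 \sqrt{2} \approx -23.838$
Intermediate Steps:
$L{\left(a \right)} = 3 + \frac{\left(4 + a\right)^{2}}{3}$ ($L{\left(a \right)} = 3 + \frac{\left(a + 4\right)^{2}}{3} = 3 + \frac{\left(4 + a\right)^{2}}{3}$)
$\sqrt{-4 + 12} - 8 L{\left(-5 \right)} = \sqrt{-4 + 12} - 8 \left(3 + \frac{\left(4 - 5\right)^{2}}{3}\right) = \sqrt{8} - 8 \left(3 + \frac{\left(-1\right)^{2}}{3}\right) = 2 \sqrt{2} - 8 \left(3 + \frac{1}{3} \cdot 1\right) = 2 \sqrt{2} - 8 \left(3 + \frac{1}{3}\right) = 2 \sqrt{2} - \frac{80}{3} = - \frac{80}{3} + 2 \sqrt{2}$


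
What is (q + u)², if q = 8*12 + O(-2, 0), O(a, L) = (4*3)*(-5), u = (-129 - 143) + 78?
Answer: 24964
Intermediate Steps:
u = -194 (u = -272 + 78 = -194)
O(a, L) = -60 (O(a, L) = 12*(-5) = -60)
q = 36 (q = 8*12 - 60 = 96 - 60 = 36)
(q + u)² = (36 - 194)² = (-158)² = 24964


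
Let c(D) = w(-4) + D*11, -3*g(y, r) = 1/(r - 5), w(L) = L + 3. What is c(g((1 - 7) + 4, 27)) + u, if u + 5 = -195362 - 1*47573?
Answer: -1457647/6 ≈ -2.4294e+5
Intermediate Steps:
w(L) = 3 + L
g(y, r) = -1/(3*(-5 + r)) (g(y, r) = -1/(3*(r - 5)) = -1/(3*(-5 + r)))
c(D) = -1 + 11*D (c(D) = (3 - 4) + D*11 = -1 + 11*D)
u = -242940 (u = -5 + (-195362 - 1*47573) = -5 + (-195362 - 47573) = -5 - 242935 = -242940)
c(g((1 - 7) + 4, 27)) + u = (-1 + 11*(-1/(-15 + 3*27))) - 242940 = (-1 + 11*(-1/(-15 + 81))) - 242940 = (-1 + 11*(-1/66)) - 242940 = (-1 - ⅙) - 242940 = -7/6 - 242940 = -1457647/6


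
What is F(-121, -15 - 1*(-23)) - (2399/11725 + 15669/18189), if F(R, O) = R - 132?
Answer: -6020406529/23696225 ≈ -254.07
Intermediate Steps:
F(R, O) = -132 + R
F(-121, -15 - 1*(-23)) - (2399/11725 + 15669/18189) = (-132 - 121) - (2399/11725 + 15669/18189) = -253 - (2399*(1/11725) + 15669*(1/18189)) = -253 - (2399/11725 + 1741/2021) = -253 - 1*25261604/23696225 = -253 - 25261604/23696225 = -6020406529/23696225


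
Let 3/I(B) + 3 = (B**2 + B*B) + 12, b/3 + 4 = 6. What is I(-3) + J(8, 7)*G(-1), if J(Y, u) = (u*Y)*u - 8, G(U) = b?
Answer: 20737/9 ≈ 2304.1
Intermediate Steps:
b = 6 (b = -12 + 3*6 = -12 + 18 = 6)
G(U) = 6
J(Y, u) = -8 + Y*u**2 (J(Y, u) = (Y*u)*u - 8 = Y*u**2 - 8 = -8 + Y*u**2)
I(B) = 3/(9 + 2*B**2) (I(B) = 3/(-3 + ((B**2 + B*B) + 12)) = 3/(-3 + ((B**2 + B**2) + 12)) = 3/(-3 + (2*B**2 + 12)) = 3/(-3 + (12 + 2*B**2)) = 3/(9 + 2*B**2))
I(-3) + J(8, 7)*G(-1) = 3/(9 + 2*(-3)**2) + (-8 + 8*7**2)*6 = 3/(9 + 2*9) + (-8 + 8*49)*6 = 3/(9 + 18) + (-8 + 392)*6 = 3/27 + 384*6 = 3*(1/27) + 2304 = 1/9 + 2304 = 20737/9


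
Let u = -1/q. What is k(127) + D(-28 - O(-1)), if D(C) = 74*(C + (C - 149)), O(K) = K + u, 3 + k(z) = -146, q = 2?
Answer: -15097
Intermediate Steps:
k(z) = -149 (k(z) = -3 - 146 = -149)
u = -½ (u = -1/2 = -1*½ = -½ ≈ -0.50000)
O(K) = -½ + K (O(K) = K - ½ = -½ + K)
D(C) = -11026 + 148*C (D(C) = 74*(C + (-149 + C)) = 74*(-149 + 2*C) = -11026 + 148*C)
k(127) + D(-28 - O(-1)) = -149 + (-11026 + 148*(-28 - (-½ - 1))) = -149 + (-11026 + 148*(-28 - 1*(-3/2))) = -149 + (-11026 + 148*(-28 + 3/2)) = -149 + (-11026 + 148*(-53/2)) = -149 + (-11026 - 3922) = -149 - 14948 = -15097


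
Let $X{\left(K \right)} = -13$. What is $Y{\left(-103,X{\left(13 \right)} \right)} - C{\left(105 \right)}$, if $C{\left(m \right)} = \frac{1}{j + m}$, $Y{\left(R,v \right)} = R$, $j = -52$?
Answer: $- \frac{5460}{53} \approx -103.02$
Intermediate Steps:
$C{\left(m \right)} = \frac{1}{-52 + m}$
$Y{\left(-103,X{\left(13 \right)} \right)} - C{\left(105 \right)} = -103 - \frac{1}{-52 + 105} = -103 - \frac{1}{53} = - \frac{5460}{53}$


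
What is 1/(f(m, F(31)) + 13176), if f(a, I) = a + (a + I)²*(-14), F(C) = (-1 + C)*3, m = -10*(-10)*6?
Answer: -1/6651624 ≈ -1.5034e-7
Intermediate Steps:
m = 600 (m = 100*6 = 600)
F(C) = -3 + 3*C
f(a, I) = a - 14*(I + a)² (f(a, I) = a + (I + a)²*(-14) = a - 14*(I + a)²)
1/(f(m, F(31)) + 13176) = 1/((600 - 14*((-3 + 3*31) + 600)²) + 13176) = 1/((600 - 14*((-3 + 93) + 600)²) + 13176) = 1/((600 - 14*(90 + 600)²) + 13176) = 1/((600 - 14*690²) + 13176) = 1/((600 - 14*476100) + 13176) = 1/((600 - 6665400) + 13176) = 1/(-6664800 + 13176) = 1/(-6651624) = -1/6651624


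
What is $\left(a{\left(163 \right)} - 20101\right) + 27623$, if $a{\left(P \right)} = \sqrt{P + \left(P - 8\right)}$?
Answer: $7522 + \sqrt{318} \approx 7539.8$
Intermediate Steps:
$a{\left(P \right)} = \sqrt{-8 + 2 P}$ ($a{\left(P \right)} = \sqrt{P + \left(-8 + P\right)} = \sqrt{-8 + 2 P}$)
$\left(a{\left(163 \right)} - 20101\right) + 27623 = \left(\sqrt{-8 + 2 \cdot 163} - 20101\right) + 27623 = \left(\sqrt{-8 + 326} - 20101\right) + 27623 = \left(\sqrt{318} - 20101\right) + 27623 = \left(-20101 + \sqrt{318}\right) + 27623 = 7522 + \sqrt{318}$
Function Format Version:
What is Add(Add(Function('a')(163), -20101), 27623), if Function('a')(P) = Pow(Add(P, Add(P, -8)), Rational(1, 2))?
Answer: Add(7522, Pow(318, Rational(1, 2))) ≈ 7539.8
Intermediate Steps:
Function('a')(P) = Pow(Add(-8, Mul(2, P)), Rational(1, 2)) (Function('a')(P) = Pow(Add(P, Add(-8, P)), Rational(1, 2)) = Pow(Add(-8, Mul(2, P)), Rational(1, 2)))
Add(Add(Function('a')(163), -20101), 27623) = Add(Add(Pow(Add(-8, Mul(2, 163)), Rational(1, 2)), -20101), 27623) = Add(Add(Pow(Add(-8, 326), Rational(1, 2)), -20101), 27623) = Add(Add(Pow(318, Rational(1, 2)), -20101), 27623) = Add(Add(-20101, Pow(318, Rational(1, 2))), 27623) = Add(7522, Pow(318, Rational(1, 2)))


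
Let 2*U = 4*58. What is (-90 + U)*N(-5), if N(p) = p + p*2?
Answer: -390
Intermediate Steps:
U = 116 (U = (4*58)/2 = (1/2)*232 = 116)
N(p) = 3*p (N(p) = p + 2*p = 3*p)
(-90 + U)*N(-5) = (-90 + 116)*(3*(-5)) = 26*(-15) = -390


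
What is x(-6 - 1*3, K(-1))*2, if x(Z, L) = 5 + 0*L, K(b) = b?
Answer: 10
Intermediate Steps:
x(Z, L) = 5 (x(Z, L) = 5 + 0 = 5)
x(-6 - 1*3, K(-1))*2 = 5*2 = 10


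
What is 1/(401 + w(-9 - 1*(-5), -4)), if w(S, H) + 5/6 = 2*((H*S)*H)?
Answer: 6/1633 ≈ 0.0036742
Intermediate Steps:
w(S, H) = -⅚ + 2*S*H² (w(S, H) = -⅚ + 2*((H*S)*H) = -⅚ + 2*(S*H²) = -⅚ + 2*S*H²)
1/(401 + w(-9 - 1*(-5), -4)) = 1/(401 + (-⅚ + 2*(-9 - 1*(-5))*(-4)²)) = 1/(401 + (-⅚ + 2*(-9 + 5)*16)) = 1/(401 + (-⅚ + 2*(-4)*16)) = 1/(401 + (-⅚ - 128)) = 1/(401 - 773/6) = 1/(1633/6) = 6/1633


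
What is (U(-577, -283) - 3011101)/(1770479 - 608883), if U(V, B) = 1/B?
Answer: -213035396/82182917 ≈ -2.5922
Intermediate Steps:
(U(-577, -283) - 3011101)/(1770479 - 608883) = (1/(-283) - 3011101)/(1770479 - 608883) = (-1/283 - 3011101)/1161596 = -852141584/283*1/1161596 = -213035396/82182917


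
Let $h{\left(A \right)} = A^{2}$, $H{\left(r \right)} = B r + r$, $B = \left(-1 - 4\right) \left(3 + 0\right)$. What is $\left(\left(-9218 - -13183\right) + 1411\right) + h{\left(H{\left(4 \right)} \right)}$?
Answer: $8512$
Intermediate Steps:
$B = -15$ ($B = \left(-5\right) 3 = -15$)
$H{\left(r \right)} = - 14 r$ ($H{\left(r \right)} = - 15 r + r = - 14 r$)
$\left(\left(-9218 - -13183\right) + 1411\right) + h{\left(H{\left(4 \right)} \right)} = \left(\left(-9218 - -13183\right) + 1411\right) + \left(\left(-14\right) 4\right)^{2} = \left(\left(-9218 + 13183\right) + 1411\right) + \left(-56\right)^{2} = \left(3965 + 1411\right) + 3136 = 5376 + 3136 = 8512$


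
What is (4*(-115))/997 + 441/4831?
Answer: -1782583/4816507 ≈ -0.37010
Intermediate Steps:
(4*(-115))/997 + 441/4831 = -460*1/997 + 441*(1/4831) = -460/997 + 441/4831 = -1782583/4816507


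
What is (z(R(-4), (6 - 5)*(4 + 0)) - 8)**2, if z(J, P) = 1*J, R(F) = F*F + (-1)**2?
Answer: 81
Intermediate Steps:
R(F) = 1 + F**2 (R(F) = F**2 + 1 = 1 + F**2)
z(J, P) = J
(z(R(-4), (6 - 5)*(4 + 0)) - 8)**2 = ((1 + (-4)**2) - 8)**2 = ((1 + 16) - 8)**2 = (17 - 8)**2 = 9**2 = 81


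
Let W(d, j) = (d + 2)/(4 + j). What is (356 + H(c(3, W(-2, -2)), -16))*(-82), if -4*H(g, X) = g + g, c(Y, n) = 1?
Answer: -29151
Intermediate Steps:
W(d, j) = (2 + d)/(4 + j)
H(g, X) = -g/2 (H(g, X) = -(g + g)/4 = -g/2)
(356 + H(c(3, W(-2, -2)), -16))*(-82) = (356 - 1/2*1)*(-82) = (356 - 1/2)*(-82) = (711/2)*(-82) = -29151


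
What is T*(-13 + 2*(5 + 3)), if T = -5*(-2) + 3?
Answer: 39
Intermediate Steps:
T = 13 (T = 10 + 3 = 13)
T*(-13 + 2*(5 + 3)) = 13*(-13 + 2*(5 + 3)) = 13*(-13 + 2*8) = 13*(-13 + 16) = 13*3 = 39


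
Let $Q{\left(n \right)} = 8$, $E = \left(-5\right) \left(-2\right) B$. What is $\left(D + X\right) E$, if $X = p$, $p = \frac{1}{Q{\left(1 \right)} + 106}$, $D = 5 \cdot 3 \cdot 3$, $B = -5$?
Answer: $- \frac{128275}{57} \approx -2250.4$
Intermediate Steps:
$D = 45$ ($D = 15 \cdot 3 = 45$)
$E = -50$ ($E = \left(-5\right) \left(-2\right) \left(-5\right) = 10 \left(-5\right) = -50$)
$p = \frac{1}{114}$ ($p = \frac{1}{8 + 106} = \frac{1}{114} \approx 0.0087719$)
$X = \frac{1}{114} \approx 0.0087719$
$\left(D + X\right) E = \left(45 + \frac{1}{114}\right) \left(-50\right) = \frac{5131}{114} \left(-50\right) = - \frac{128275}{57}$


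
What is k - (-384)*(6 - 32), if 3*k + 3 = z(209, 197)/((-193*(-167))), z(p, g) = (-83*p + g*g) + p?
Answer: -965457934/96693 ≈ -9984.8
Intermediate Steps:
z(p, g) = g**2 - 82*p (z(p, g) = (-83*p + g**2) + p = (g**2 - 83*p) + p = g**2 - 82*p)
k = -75022/96693 (k = -1 + ((197**2 - 82*209)/((-193*(-167))))/3 = -1 + ((38809 - 17138)/32231)/3 = -1 + (21671*(1/32231))/3 = -1 + (1/3)*(21671/32231) = -1 + 21671/96693 = -75022/96693 ≈ -0.77588)
k - (-384)*(6 - 32) = -75022/96693 - (-384)*(6 - 32) = -75022/96693 - (-384)*(-26) = -75022/96693 - 1*9984 = -75022/96693 - 9984 = -965457934/96693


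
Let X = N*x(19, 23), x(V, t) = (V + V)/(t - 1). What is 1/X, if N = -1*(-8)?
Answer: 11/152 ≈ 0.072368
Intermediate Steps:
x(V, t) = 2*V/(-1 + t) (x(V, t) = (2*V)/(-1 + t) = 2*V/(-1 + t))
N = 8
X = 152/11 (X = 8*(2*19/(-1 + 23)) = 8*(2*19/22) = 8*(2*19*(1/22)) = 8*(19/11) = 152/11 ≈ 13.818)
1/X = 1/(152/11) = 11/152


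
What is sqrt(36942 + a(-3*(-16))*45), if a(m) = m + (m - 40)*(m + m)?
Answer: sqrt(73662) ≈ 271.41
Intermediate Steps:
a(m) = m + 2*m*(-40 + m) (a(m) = m + (-40 + m)*(2*m) = m + 2*m*(-40 + m))
sqrt(36942 + a(-3*(-16))*45) = sqrt(36942 + ((-3*(-16))*(-79 + 2*(-3*(-16))))*45) = sqrt(36942 + (48*(-79 + 2*48))*45) = sqrt(36942 + (48*(-79 + 96))*45) = sqrt(36942 + (48*17)*45) = sqrt(36942 + 816*45) = sqrt(36942 + 36720) = sqrt(73662)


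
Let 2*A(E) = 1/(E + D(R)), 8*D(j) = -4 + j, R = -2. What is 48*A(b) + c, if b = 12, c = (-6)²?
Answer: 572/15 ≈ 38.133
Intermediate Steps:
c = 36
D(j) = -½ + j/8 (D(j) = (-4 + j)/8 = -½ + j/8)
A(E) = 1/(2*(-¾ + E)) (A(E) = 1/(2*(E + (-½ + (⅛)*(-2)))) = 1/(2*(E + (-½ - ¼))) = 1/(2*(E - ¾)) = 1/(2*(-¾ + E)))
48*A(b) + c = 48*(2/(-3 + 4*12)) + 36 = 48*(2/(-3 + 48)) + 36 = 48*(2/45) + 36 = 32/15 + 36 = 572/15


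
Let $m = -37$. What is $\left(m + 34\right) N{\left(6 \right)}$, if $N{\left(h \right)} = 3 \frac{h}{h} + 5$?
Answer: $-24$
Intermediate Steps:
$N{\left(h \right)} = 8$ ($N{\left(h \right)} = 3 \cdot 1 + 5 = 3 + 5 = 8$)
$\left(m + 34\right) N{\left(6 \right)} = \left(-37 + 34\right) 8 = \left(-3\right) 8 = -24$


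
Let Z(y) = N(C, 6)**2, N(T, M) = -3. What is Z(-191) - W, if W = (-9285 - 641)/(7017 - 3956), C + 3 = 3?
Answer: 37475/3061 ≈ 12.243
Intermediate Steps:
C = 0 (C = -3 + 3 = 0)
Z(y) = 9 (Z(y) = (-3)**2 = 9)
W = -9926/3061 ≈ -3.2427
Z(-191) - W = 9 - 1*(-9926/3061) = 9 + 9926/3061 = 37475/3061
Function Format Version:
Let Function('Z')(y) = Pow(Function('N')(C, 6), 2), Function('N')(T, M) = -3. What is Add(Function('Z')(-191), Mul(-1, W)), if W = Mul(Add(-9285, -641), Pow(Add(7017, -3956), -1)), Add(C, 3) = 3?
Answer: Rational(37475, 3061) ≈ 12.243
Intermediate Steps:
C = 0 (C = Add(-3, 3) = 0)
Function('Z')(y) = 9 (Function('Z')(y) = Pow(-3, 2) = 9)
W = Rational(-9926, 3061) (W = Mul(-9926, Pow(3061, -1)) = Mul(-9926, Rational(1, 3061)) = Rational(-9926, 3061) ≈ -3.2427)
Add(Function('Z')(-191), Mul(-1, W)) = Add(9, Mul(-1, Rational(-9926, 3061))) = Add(9, Rational(9926, 3061)) = Rational(37475, 3061)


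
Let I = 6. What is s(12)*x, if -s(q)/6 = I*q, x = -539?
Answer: 232848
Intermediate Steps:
s(q) = -36*q
s(12)*x = -36*12*(-539) = -432*(-539) = 232848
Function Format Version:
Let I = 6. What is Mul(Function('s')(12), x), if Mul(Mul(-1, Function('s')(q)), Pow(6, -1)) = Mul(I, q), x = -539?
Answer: 232848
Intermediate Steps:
Function('s')(q) = Mul(-36, q) (Function('s')(q) = Mul(-6, Mul(6, q)) = Mul(-36, q))
Mul(Function('s')(12), x) = Mul(Mul(-36, 12), -539) = Mul(-432, -539) = 232848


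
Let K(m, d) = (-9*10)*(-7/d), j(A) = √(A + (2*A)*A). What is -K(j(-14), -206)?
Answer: 315/103 ≈ 3.0583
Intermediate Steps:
j(A) = √(A + 2*A²)
K(m, d) = 630/d (K(m, d) = -(-630)/d = 630/d)
-K(j(-14), -206) = -630/(-206) = -630*(-1)/206 = -1*(-315/103) = 315/103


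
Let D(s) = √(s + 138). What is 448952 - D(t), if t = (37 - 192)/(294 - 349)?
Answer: 448952 - √17039/11 ≈ 4.4894e+5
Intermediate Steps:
t = 31/11 (t = -155/(-55) = -155*(-1/55) = 31/11 ≈ 2.8182)
D(s) = √(138 + s)
448952 - D(t) = 448952 - √(138 + 31/11) = 448952 - √(1549/11) = 448952 - √17039/11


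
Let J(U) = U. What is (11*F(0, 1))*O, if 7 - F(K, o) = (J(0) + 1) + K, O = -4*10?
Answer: -2640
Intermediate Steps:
O = -40
F(K, o) = 6 - K (F(K, o) = 7 - ((0 + 1) + K) = 7 - (1 + K) = 7 + (-1 - K) = 6 - K)
(11*F(0, 1))*O = (11*(6 - 1*0))*(-40) = (11*(6 + 0))*(-40) = (11*6)*(-40) = 66*(-40) = -2640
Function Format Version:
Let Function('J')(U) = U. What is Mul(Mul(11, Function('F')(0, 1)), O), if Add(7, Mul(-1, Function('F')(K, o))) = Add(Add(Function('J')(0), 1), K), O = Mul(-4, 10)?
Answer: -2640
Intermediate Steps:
O = -40
Function('F')(K, o) = Add(6, Mul(-1, K)) (Function('F')(K, o) = Add(7, Mul(-1, Add(Add(0, 1), K))) = Add(7, Mul(-1, Add(1, K))) = Add(7, Add(-1, Mul(-1, K))) = Add(6, Mul(-1, K)))
Mul(Mul(11, Function('F')(0, 1)), O) = Mul(Mul(11, Add(6, Mul(-1, 0))), -40) = Mul(Mul(11, Add(6, 0)), -40) = Mul(Mul(11, 6), -40) = Mul(66, -40) = -2640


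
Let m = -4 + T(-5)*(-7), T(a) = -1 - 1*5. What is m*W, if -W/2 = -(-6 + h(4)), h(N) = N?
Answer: -152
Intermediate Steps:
T(a) = -6 (T(a) = -1 - 5 = -6)
m = 38 (m = -4 - 6*(-7) = -4 + 42 = 38)
W = -4 (W = -(-2)*(-6 + 4) = -(-2)*(-2) = -2*2 = -4)
m*W = 38*(-4) = -152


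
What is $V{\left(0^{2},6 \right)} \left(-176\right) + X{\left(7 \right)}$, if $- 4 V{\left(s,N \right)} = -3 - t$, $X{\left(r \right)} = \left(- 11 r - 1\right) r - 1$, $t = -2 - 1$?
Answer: $-547$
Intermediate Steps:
$t = -3$
$X{\left(r \right)} = -1 + r \left(-1 - 11 r\right)$ ($X{\left(r \right)} = \left(-1 - 11 r\right) r - 1 = r \left(-1 - 11 r\right) - 1 = -1 + r \left(-1 - 11 r\right)$)
$V{\left(s,N \right)} = 0$ ($V{\left(s,N \right)} = - \frac{-3 - -3}{4} = - \frac{-3 + 3}{4} = \left(- \frac{1}{4}\right) 0 = 0$)
$V{\left(0^{2},6 \right)} \left(-176\right) + X{\left(7 \right)} = 0 \left(-176\right) - \left(8 + 539\right) = 0 - 547 = -547$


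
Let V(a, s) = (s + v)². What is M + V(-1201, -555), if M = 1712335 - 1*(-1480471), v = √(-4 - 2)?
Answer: 3500825 - 1110*I*√6 ≈ 3.5008e+6 - 2718.9*I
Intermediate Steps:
v = I*√6 (v = √(-6) = I*√6 ≈ 2.4495*I)
M = 3192806 (M = 1712335 + 1480471 = 3192806)
V(a, s) = (s + I*√6)²
M + V(-1201, -555) = 3192806 + (-555 + I*√6)²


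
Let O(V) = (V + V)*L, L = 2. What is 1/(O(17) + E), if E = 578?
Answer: 1/646 ≈ 0.0015480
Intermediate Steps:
O(V) = 4*V (O(V) = (V + V)*2 = (2*V)*2 = 4*V)
1/(O(17) + E) = 1/(4*17 + 578) = 1/(68 + 578) = 1/646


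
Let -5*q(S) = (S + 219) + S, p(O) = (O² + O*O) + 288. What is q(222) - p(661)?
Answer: -4371313/5 ≈ -8.7426e+5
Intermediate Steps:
p(O) = 288 + 2*O² (p(O) = (O² + O²) + 288 = 2*O² + 288 = 288 + 2*O²)
q(S) = -219/5 - 2*S/5 (q(S) = -((S + 219) + S)/5 = -((219 + S) + S)/5 = -(219 + 2*S)/5 = -219/5 - 2*S/5)
q(222) - p(661) = (-219/5 - ⅖*222) - (288 + 2*661²) = (-219/5 - 444/5) - (288 + 2*436921) = -663/5 - (288 + 873842) = -663/5 - 1*874130 = -663/5 - 874130 = -4371313/5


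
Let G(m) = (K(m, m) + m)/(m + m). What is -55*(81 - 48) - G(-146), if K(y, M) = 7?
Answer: -530119/292 ≈ -1815.5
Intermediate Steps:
G(m) = (7 + m)/(2*m) (G(m) = (7 + m)/(m + m) = (7 + m)/((2*m)) = (7 + m)*(1/(2*m)) = (7 + m)/(2*m))
-55*(81 - 48) - G(-146) = -55*(81 - 48) - (7 - 146)/(2*(-146)) = -55*33 - (-1)*(-139)/(2*146) = -1815 - 1*139/292 = -1815 - 139/292 = -530119/292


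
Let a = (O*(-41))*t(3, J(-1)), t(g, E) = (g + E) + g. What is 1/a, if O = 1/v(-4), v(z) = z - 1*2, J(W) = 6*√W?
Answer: 1/82 - I/82 ≈ 0.012195 - 0.012195*I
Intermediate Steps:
t(g, E) = E + 2*g (t(g, E) = (E + g) + g = E + 2*g)
v(z) = -2 + z (v(z) = z - 2 = -2 + z)
O = -⅙ (O = 1/(-2 - 4) = 1/(-6) = -⅙ ≈ -0.16667)
a = 41 + 41*I (a = (-⅙*(-41))*(6*√(-1) + 2*3) = 41*(6*I + 6)/6 = 41*(6 + 6*I)/6 = 41 + 41*I ≈ 41.0 + 41.0*I)
1/a = 1/(41 + 41*I) = (41 - 41*I)/3362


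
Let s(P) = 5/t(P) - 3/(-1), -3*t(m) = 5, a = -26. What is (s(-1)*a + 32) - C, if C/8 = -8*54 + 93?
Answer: 2744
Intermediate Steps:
t(m) = -5/3 (t(m) = -⅓*5 = -5/3)
C = -2712 (C = 8*(-8*54 + 93) = 8*(-432 + 93) = 8*(-339) = -2712)
s(P) = 0 (s(P) = 5/(-5/3) - 3/(-1) = 5*(-⅗) - 3*(-1) = -3 + 3 = 0)
(s(-1)*a + 32) - C = (0*(-26) + 32) - 1*(-2712) = (0 + 32) + 2712 = 32 + 2712 = 2744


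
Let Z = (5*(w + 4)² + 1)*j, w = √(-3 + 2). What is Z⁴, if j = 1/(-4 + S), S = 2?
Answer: -1220464 + 3173760*I ≈ -1.2205e+6 + 3.1738e+6*I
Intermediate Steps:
w = I (w = √(-1) = I ≈ 1.0*I)
j = -½ (j = 1/(-4 + 2) = 1/(-2) = -½ ≈ -0.50000)
Z = -½ - 5*(4 + I)²/2 (Z = (5*(I + 4)² + 1)*(-½) = (5*(4 + I)² + 1)*(-½) = (1 + 5*(4 + I)²)*(-½) = -½ - 5*(4 + I)²/2 ≈ -38.0 - 20.0*I)
Z⁴ = (-38 - 20*I)⁴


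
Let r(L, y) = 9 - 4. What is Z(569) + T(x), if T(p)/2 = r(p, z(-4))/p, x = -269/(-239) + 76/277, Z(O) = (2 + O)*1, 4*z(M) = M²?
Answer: 53580597/92677 ≈ 578.14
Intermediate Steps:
z(M) = M²/4
r(L, y) = 5
Z(O) = 2 + O
x = 92677/66203 (x = -269*(-1/239) + 76*(1/277) = 269/239 + 76/277 = 92677/66203 ≈ 1.3999)
T(p) = 10/p (T(p) = 2*(5/p) = 10/p)
Z(569) + T(x) = (2 + 569) + 10/(92677/66203) = 571 + 10*(66203/92677) = 571 + 662030/92677 = 53580597/92677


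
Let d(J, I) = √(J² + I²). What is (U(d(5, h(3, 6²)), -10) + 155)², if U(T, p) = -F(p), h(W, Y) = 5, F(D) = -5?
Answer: 25600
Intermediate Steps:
d(J, I) = √(I² + J²)
U(T, p) = 5 (U(T, p) = -1*(-5) = 5)
(U(d(5, h(3, 6²)), -10) + 155)² = (5 + 155)² = 160² = 25600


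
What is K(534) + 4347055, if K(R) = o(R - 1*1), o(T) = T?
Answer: 4347588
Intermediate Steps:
K(R) = -1 + R (K(R) = R - 1*1 = R - 1 = -1 + R)
K(534) + 4347055 = (-1 + 534) + 4347055 = 533 + 4347055 = 4347588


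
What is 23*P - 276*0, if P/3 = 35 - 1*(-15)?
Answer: 3450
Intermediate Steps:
P = 150 (P = 3*(35 - 1*(-15)) = 3*(35 + 15) = 3*50 = 150)
23*P - 276*0 = 23*150 - 276*0 = 3450 - 1*0 = 3450 + 0 = 3450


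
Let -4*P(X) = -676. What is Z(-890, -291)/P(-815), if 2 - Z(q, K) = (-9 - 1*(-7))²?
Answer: -2/169 ≈ -0.011834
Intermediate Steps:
P(X) = 169 (P(X) = -¼*(-676) = 169)
Z(q, K) = -2 (Z(q, K) = 2 - (-9 - 1*(-7))² = 2 - (-9 + 7)² = 2 - 1*(-2)² = 2 - 1*4 = 2 - 4 = -2)
Z(-890, -291)/P(-815) = -2/169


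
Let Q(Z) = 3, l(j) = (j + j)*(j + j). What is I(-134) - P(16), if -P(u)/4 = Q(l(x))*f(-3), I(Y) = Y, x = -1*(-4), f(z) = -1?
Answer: -146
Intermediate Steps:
x = 4
l(j) = 4*j² (l(j) = (2*j)*(2*j) = 4*j²)
P(u) = 12 (P(u) = -12*(-1) = -4*(-3) = 12)
I(-134) - P(16) = -134 - 1*12 = -134 - 12 = -146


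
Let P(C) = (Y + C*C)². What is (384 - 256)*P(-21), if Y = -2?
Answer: 24668288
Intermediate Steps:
P(C) = (-2 + C²)² (P(C) = (-2 + C*C)² = (-2 + C²)²)
(384 - 256)*P(-21) = (384 - 256)*(-2 + (-21)²)² = 128*(-2 + 441)² = 128*439² = 128*192721 = 24668288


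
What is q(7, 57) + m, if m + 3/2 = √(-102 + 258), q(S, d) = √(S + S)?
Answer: -3/2 + √14 + 2*√39 ≈ 14.732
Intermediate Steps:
q(S, d) = √2*√S (q(S, d) = √(2*S) = √2*√S)
m = -3/2 + 2*√39 (m = -3/2 + √(-102 + 258) = -3/2 + √156 = -3/2 + 2*√39 ≈ 10.990)
q(7, 57) + m = √2*√7 + (-3/2 + 2*√39) = √14 + (-3/2 + 2*√39) = -3/2 + √14 + 2*√39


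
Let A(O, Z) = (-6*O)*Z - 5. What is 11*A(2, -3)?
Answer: 341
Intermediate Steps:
A(O, Z) = -5 - 6*O*Z (A(O, Z) = -6*O*Z - 5 = -5 - 6*O*Z)
11*A(2, -3) = 11*(-5 - 6*2*(-3)) = 11*(-5 + 36) = 11*31 = 341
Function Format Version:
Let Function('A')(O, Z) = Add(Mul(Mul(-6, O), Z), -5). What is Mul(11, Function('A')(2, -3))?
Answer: 341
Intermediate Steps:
Function('A')(O, Z) = Add(-5, Mul(-6, O, Z)) (Function('A')(O, Z) = Add(Mul(-6, O, Z), -5) = Add(-5, Mul(-6, O, Z)))
Mul(11, Function('A')(2, -3)) = Mul(11, Add(-5, Mul(-6, 2, -3))) = Mul(11, Add(-5, 36)) = Mul(11, 31) = 341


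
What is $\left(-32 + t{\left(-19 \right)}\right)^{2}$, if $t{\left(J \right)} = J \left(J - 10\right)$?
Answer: $269361$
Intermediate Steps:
$t{\left(J \right)} = J \left(-10 + J\right)$
$\left(-32 + t{\left(-19 \right)}\right)^{2} = \left(-32 - 19 \left(-10 - 19\right)\right)^{2} = \left(-32 - -551\right)^{2} = \left(-32 + 551\right)^{2} = 519^{2} = 269361$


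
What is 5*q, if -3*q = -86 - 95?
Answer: 905/3 ≈ 301.67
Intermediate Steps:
q = 181/3 (q = -(-86 - 95)/3 = -⅓*(-181) = 181/3 ≈ 60.333)
5*q = 5*(181/3) = 905/3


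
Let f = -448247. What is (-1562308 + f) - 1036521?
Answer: -3047076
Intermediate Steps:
(-1562308 + f) - 1036521 = (-1562308 - 448247) - 1036521 = -2010555 - 1036521 = -3047076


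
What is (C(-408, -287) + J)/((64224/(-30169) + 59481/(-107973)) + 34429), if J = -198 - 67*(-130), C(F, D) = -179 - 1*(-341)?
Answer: 523240969047/2076696010708 ≈ 0.25196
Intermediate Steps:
C(F, D) = 162 (C(F, D) = -179 + 341 = 162)
J = 8512 (J = -198 + 8710 = 8512)
(C(-408, -287) + J)/((64224/(-30169) + 59481/(-107973)) + 34429) = (162 + 8512)/((64224/(-30169) + 59481/(-107973)) + 34429) = 8674/((64224*(-1/30169) + 59481*(-1/107973)) + 34429) = 8674/((-64224/30169 - 2203/3999) + 34429) = 8674/(-323294083/120645831 + 34429) = 8674/(4153392021416/120645831) = 8674*(120645831/4153392021416) = 523240969047/2076696010708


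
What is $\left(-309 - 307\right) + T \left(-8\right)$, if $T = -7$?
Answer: $-560$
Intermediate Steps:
$\left(-309 - 307\right) + T \left(-8\right) = \left(-309 - 307\right) - -56 = -616 + 56 = -560$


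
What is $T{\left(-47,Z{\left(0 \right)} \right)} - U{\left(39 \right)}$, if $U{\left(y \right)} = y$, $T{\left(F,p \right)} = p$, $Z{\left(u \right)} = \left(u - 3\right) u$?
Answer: $-39$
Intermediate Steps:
$Z{\left(u \right)} = u \left(-3 + u\right)$ ($Z{\left(u \right)} = \left(-3 + u\right) u = u \left(-3 + u\right)$)
$T{\left(-47,Z{\left(0 \right)} \right)} - U{\left(39 \right)} = 0 \left(-3 + 0\right) - 39 = 0 \left(-3\right) - 39 = 0 - 39 = -39$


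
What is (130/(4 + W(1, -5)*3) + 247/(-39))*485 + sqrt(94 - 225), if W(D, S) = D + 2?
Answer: 5335/3 + I*sqrt(131) ≈ 1778.3 + 11.446*I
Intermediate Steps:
W(D, S) = 2 + D
(130/(4 + W(1, -5)*3) + 247/(-39))*485 + sqrt(94 - 225) = (130/(4 + (2 + 1)*3) + 247/(-39))*485 + sqrt(94 - 225) = (130/(4 + 3*3) + 247*(-1/39))*485 + sqrt(-131) = (130/(4 + 9) - 19/3)*485 + I*sqrt(131) = (130/13 - 19/3)*485 + I*sqrt(131) = (130*(1/13) - 19/3)*485 + I*sqrt(131) = (10 - 19/3)*485 + I*sqrt(131) = (11/3)*485 + I*sqrt(131) = 5335/3 + I*sqrt(131)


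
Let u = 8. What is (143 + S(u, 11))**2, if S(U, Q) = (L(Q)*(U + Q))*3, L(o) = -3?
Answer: 784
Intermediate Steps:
S(U, Q) = -9*Q - 9*U (S(U, Q) = -3*(U + Q)*3 = -3*(Q + U)*3 = (-3*Q - 3*U)*3 = -9*Q - 9*U)
(143 + S(u, 11))**2 = (143 + (-9*11 - 9*8))**2 = (143 + (-99 - 72))**2 = (143 - 171)**2 = (-28)**2 = 784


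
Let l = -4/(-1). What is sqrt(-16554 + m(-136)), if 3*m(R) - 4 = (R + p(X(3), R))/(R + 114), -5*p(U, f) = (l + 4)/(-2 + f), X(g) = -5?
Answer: 2*I*sqrt(59590561195)/3795 ≈ 128.65*I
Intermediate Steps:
l = 4 (l = -4*(-1) = 4)
p(U, f) = -8/(5*(-2 + f)) (p(U, f) = -(4 + 4)/(5*(-2 + f)) = -8/(5*(-2 + f)))
m(R) = 4/3 + (R - 8/(-10 + 5*R))/(3*(114 + R)) (m(R) = 4/3 + ((R - 8/(-10 + 5*R))/(R + 114))/3 = 4/3 + ((R - 8/(-10 + 5*R))/(114 + R))/3 = 4/3 + (R - 8/(-10 + 5*R))/(3*(114 + R)))
sqrt(-16554 + m(-136)) = sqrt(-16554 + (-8 + 5*(-2 - 136)*(456 + 5*(-136)))/(15*(-2 - 136)*(114 - 136))) = sqrt(-16554 + (1/15)*(-8 + 5*(-138)*(456 - 680))/(-138*(-22))) = sqrt(-16554 + (1/15)*(-1/138)*(-1/22)*(-8 + 5*(-138)*(-224))) = sqrt(-16554 + (1/15)*(-1/138)*(-1/22)*(-8 + 154560)) = sqrt(-16554 + (1/15)*(-1/138)*(-1/22)*154552) = sqrt(-16554 + 38638/11385) = sqrt(-188428652/11385) = 2*I*sqrt(59590561195)/3795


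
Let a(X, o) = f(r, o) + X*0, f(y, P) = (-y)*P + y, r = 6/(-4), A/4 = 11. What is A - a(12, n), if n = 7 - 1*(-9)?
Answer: 43/2 ≈ 21.500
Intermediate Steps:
A = 44 (A = 4*11 = 44)
r = -3/2 (r = 6*(-¼) = -3/2 ≈ -1.5000)
f(y, P) = y - P*y (f(y, P) = -P*y + y = y - P*y)
n = 16 (n = 7 + 9 = 16)
a(X, o) = -3/2 + 3*o/2 (a(X, o) = -3*(1 - o)/2 + X*0 = (-3/2 + 3*o/2) + 0 = -3/2 + 3*o/2)
A - a(12, n) = 44 - (-3/2 + (3/2)*16) = 44 - (-3/2 + 24) = 44 - 1*45/2 = 44 - 45/2 = 43/2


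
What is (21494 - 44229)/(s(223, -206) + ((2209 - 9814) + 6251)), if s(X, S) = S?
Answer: 4547/312 ≈ 14.574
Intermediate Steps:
(21494 - 44229)/(s(223, -206) + ((2209 - 9814) + 6251)) = (21494 - 44229)/(-206 + ((2209 - 9814) + 6251)) = -22735/(-206 + (-7605 + 6251)) = -22735/(-206 - 1354) = -22735/(-1560) = -22735*(-1/1560) = 4547/312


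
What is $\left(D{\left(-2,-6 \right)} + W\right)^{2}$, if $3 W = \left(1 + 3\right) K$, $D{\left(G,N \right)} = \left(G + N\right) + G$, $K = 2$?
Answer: $\frac{484}{9} \approx 53.778$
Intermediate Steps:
$D{\left(G,N \right)} = N + 2 G$
$W = \frac{8}{3}$ ($W = \frac{\left(1 + 3\right) 2}{3} = \frac{4 \cdot 2}{3} = \frac{1}{3} \cdot 8 = \frac{8}{3} \approx 2.6667$)
$\left(D{\left(-2,-6 \right)} + W\right)^{2} = \left(\left(-6 + 2 \left(-2\right)\right) + \frac{8}{3}\right)^{2} = \left(\left(-6 - 4\right) + \frac{8}{3}\right)^{2} = \left(-10 + \frac{8}{3}\right)^{2} = \left(- \frac{22}{3}\right)^{2} = \frac{484}{9}$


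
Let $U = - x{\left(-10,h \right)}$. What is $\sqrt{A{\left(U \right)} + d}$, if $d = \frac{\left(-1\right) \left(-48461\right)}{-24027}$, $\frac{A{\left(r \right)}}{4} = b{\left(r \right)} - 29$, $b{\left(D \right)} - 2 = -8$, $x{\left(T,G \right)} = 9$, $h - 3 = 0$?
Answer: $\frac{i \sqrt{81985914507}}{24027} \approx 11.917 i$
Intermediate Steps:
$h = 3$ ($h = 3 + 0 = 3$)
$b{\left(D \right)} = -6$ ($b{\left(D \right)} = 2 - 8 = -6$)
$U = -9$ ($U = \left(-1\right) 9 = -9$)
$A{\left(r \right)} = -140$ ($A{\left(r \right)} = 4 \left(-6 - 29\right) = 4 \left(-35\right) = -140$)
$d = - \frac{48461}{24027}$ ($d = 48461 \left(- \frac{1}{24027}\right) = - \frac{48461}{24027} \approx -2.0169$)
$\sqrt{A{\left(U \right)} + d} = \sqrt{-140 - \frac{48461}{24027}} = \sqrt{- \frac{3412241}{24027}} = \frac{i \sqrt{81985914507}}{24027}$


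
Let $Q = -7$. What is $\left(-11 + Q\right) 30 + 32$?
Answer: $-508$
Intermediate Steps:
$\left(-11 + Q\right) 30 + 32 = \left(-11 - 7\right) 30 + 32 = \left(-18\right) 30 + 32 = -540 + 32 = -508$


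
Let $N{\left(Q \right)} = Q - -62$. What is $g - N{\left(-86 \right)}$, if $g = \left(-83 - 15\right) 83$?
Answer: $-8110$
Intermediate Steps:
$g = -8134$ ($g = \left(-98\right) 83 = -8134$)
$N{\left(Q \right)} = 62 + Q$ ($N{\left(Q \right)} = Q + 62 = 62 + Q$)
$g - N{\left(-86 \right)} = -8134 - \left(62 - 86\right) = -8134 - -24 = -8134 + 24 = -8110$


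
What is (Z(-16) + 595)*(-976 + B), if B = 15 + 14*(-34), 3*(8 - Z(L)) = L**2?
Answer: -743887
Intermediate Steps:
Z(L) = 8 - L**2/3
B = -461 (B = 15 - 476 = -461)
(Z(-16) + 595)*(-976 + B) = ((8 - 1/3*(-16)**2) + 595)*(-976 - 461) = ((8 - 1/3*256) + 595)*(-1437) = ((8 - 256/3) + 595)*(-1437) = (-232/3 + 595)*(-1437) = (1553/3)*(-1437) = -743887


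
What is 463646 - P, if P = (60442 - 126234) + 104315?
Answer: 425123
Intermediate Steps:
P = 38523 (P = -65792 + 104315 = 38523)
463646 - P = 463646 - 1*38523 = 463646 - 38523 = 425123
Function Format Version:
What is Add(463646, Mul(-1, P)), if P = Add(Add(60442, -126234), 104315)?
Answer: 425123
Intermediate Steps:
P = 38523 (P = Add(-65792, 104315) = 38523)
Add(463646, Mul(-1, P)) = Add(463646, Mul(-1, 38523)) = Add(463646, -38523) = 425123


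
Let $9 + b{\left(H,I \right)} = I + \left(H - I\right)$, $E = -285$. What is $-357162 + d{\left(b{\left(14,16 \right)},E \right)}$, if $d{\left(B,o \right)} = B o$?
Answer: $-358587$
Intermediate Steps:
$b{\left(H,I \right)} = -9 + H$ ($b{\left(H,I \right)} = -9 + \left(I + \left(H - I\right)\right) = -9 + H$)
$-357162 + d{\left(b{\left(14,16 \right)},E \right)} = -357162 + \left(-9 + 14\right) \left(-285\right) = -357162 + 5 \left(-285\right) = -357162 - 1425 = -358587$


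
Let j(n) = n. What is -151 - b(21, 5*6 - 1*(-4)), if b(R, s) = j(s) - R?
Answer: -164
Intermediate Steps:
b(R, s) = s - R
-151 - b(21, 5*6 - 1*(-4)) = -151 - ((5*6 - 1*(-4)) - 1*21) = -151 - ((30 + 4) - 21) = -151 - (34 - 21) = -151 - 1*13 = -151 - 13 = -164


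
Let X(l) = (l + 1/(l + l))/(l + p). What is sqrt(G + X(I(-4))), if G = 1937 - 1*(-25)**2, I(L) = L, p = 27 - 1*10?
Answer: sqrt(3546790)/52 ≈ 36.217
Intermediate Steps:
p = 17 (p = 27 - 10 = 17)
X(l) = (l + 1/(2*l))/(17 + l) (X(l) = (l + 1/(l + l))/(l + 17) = (l + 1/(2*l))/(17 + l))
G = 1312 (G = 1937 - 1*625 = 1937 - 625 = 1312)
sqrt(G + X(I(-4))) = sqrt(1312 + (1/2 + (-4)**2)/((-4)*(17 - 4))) = sqrt(1312 - 1/4*(1/2 + 16)/13) = sqrt(1312 - 1/4*1/13*33/2) = sqrt(1312 - 33/104) = sqrt(136415/104) = sqrt(3546790)/52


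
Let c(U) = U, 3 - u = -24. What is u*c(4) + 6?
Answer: 114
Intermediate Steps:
u = 27 (u = 3 - 1*(-24) = 3 + 24 = 27)
u*c(4) + 6 = 27*4 + 6 = 108 + 6 = 114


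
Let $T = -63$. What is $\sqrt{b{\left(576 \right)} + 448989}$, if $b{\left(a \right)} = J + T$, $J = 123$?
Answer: $59 \sqrt{129} \approx 670.11$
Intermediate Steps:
$b{\left(a \right)} = 60$ ($b{\left(a \right)} = 123 - 63 = 60$)
$\sqrt{b{\left(576 \right)} + 448989} = \sqrt{60 + 448989} = \sqrt{449049} = 59 \sqrt{129}$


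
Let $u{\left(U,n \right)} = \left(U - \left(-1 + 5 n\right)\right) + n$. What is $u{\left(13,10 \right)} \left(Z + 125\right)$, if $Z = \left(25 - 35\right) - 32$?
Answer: $-2158$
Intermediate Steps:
$Z = -42$ ($Z = -10 - 32 = -42$)
$u{\left(U,n \right)} = 1 + U - 4 n$ ($u{\left(U,n \right)} = \left(U - \left(-1 + 5 n\right)\right) + n = \left(1 + U - 5 n\right) + n = 1 + U - 4 n$)
$u{\left(13,10 \right)} \left(Z + 125\right) = \left(1 + 13 - 40\right) \left(-42 + 125\right) = \left(1 + 13 - 40\right) 83 = \left(-26\right) 83 = -2158$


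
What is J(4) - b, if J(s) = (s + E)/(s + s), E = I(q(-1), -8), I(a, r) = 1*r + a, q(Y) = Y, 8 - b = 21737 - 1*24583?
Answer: -22837/8 ≈ -2854.6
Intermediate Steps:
b = 2854 (b = 8 - (21737 - 1*24583) = 8 - (21737 - 24583) = 8 - 1*(-2846) = 8 + 2846 = 2854)
I(a, r) = a + r (I(a, r) = r + a = a + r)
E = -9 (E = -1 - 8 = -9)
J(s) = (-9 + s)/(2*s) (J(s) = (s - 9)/(s + s) = (-9 + s)/((2*s)) = (-9 + s)*(1/(2*s)) = (-9 + s)/(2*s))
J(4) - b = (½)*(-9 + 4)/4 - 1*2854 = (½)*(¼)*(-5) - 2854 = -5/8 - 2854 = -22837/8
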